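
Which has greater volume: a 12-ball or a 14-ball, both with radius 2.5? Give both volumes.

V_12(2.5) ≈ 79587.9. V_14(2.5) ≈ 223243. The 14-ball is larger.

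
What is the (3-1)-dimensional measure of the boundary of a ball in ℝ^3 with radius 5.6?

S = n·V_n(r)/r = 3·V_3(5.6)/5.6 (volume-to-surface relation), giving 4πr² = 4π·(5.6)² ≈ 394.081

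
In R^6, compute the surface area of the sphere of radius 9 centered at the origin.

S_6(9) = 2·π^(6/2)·(9)^5 / Γ(6/2) = 59049·π^3 ≈ 1.83089e+06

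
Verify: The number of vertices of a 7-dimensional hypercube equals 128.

True. The 7-cube has 2^7 = 128 vertices.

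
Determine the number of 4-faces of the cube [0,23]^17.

f_4(17-cube) = (17 choose 4) · 2^13 = 19496960.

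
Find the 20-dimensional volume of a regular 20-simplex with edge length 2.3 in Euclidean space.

V_20 = √(21) · 2.3^20 / (20! · 2^(20/2)) ≈ 3.15676e-14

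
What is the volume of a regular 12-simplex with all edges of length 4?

Volume = 4^12 · √(13/2^12) / 12! ≈ 0.00197322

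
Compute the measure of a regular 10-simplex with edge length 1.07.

V_10 = √(11) · 1.07^10 / (10! · 2^(10/2)) ≈ 5.61851e-08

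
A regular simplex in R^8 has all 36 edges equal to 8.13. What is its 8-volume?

Volume = 8.13^8 · √(9/2^8) / 8! ≈ 88.7575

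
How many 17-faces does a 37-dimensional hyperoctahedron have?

An n-cross-polytope has 2^(k+1)·C(n,k+1) k-faces. Here 2^18·C(37,18) = 262144·17672631900 = 4632774416793600.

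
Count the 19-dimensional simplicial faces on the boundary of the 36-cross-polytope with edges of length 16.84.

An n-cross-polytope has 2^(k+1)·C(n,k+1) k-faces. Here 2^20·C(36,20) = 1048576·7307872110 = 7662859305615360.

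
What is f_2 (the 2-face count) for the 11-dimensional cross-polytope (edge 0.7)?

Each 2-face is the convex hull of 3 vertices, one chosen as ±e_i from each of 3 distinct axes: 2^3·C(11,3) = 1320.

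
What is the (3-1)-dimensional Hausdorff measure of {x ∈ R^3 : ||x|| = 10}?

The surface area of an n-ball is 2π^(n/2) r^(n-1) / Γ(n/2). For n=3, r=10: 4πr² = 4π·(10)² ≈ 1256.64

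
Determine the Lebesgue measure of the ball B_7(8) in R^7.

V = 33554432·π^3/105 ≈ 9.90855e+06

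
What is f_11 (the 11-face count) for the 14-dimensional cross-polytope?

An n-cross-polytope has 2^(k+1)·C(n,k+1) k-faces. Here 2^12·C(14,12) = 4096·91 = 372736.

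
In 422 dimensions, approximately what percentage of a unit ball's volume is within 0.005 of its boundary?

1 - (1-0.005)^422 ≈ 0.879402 ≈ 87.94%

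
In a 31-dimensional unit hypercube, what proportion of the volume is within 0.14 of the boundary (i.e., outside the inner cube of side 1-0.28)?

Shell fraction = 1 - (1-0.28)^31 ≈ 0.999962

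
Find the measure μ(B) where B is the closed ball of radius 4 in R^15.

Volume = π^{15/2}·(4)^15/Γ(17/2) = 274877906944·π^7/2027025 ≈ 4.09572e+08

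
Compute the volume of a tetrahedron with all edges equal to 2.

Volume = (√2/12) · 2³ = 0.942809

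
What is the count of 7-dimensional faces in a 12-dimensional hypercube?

Choose 7 of 12 axes to span the face (C(12,7) = 792 ways), then fix each of the remaining 5 coordinates at one of its two extreme values (2^5 = 32 ways): 792·32 = 25344.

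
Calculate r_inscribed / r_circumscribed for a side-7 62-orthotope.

For an n-cube of any side s, the inradius is s/2 and the circumradius is s√n/2, so the ratio is 1/√62 ≈ 0.127.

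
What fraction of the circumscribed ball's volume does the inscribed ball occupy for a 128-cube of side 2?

V_in / V_out = (r_in/r_out)^128 = (1/√128)^128 = 128^(-128/2) ≈ 1.37582e-135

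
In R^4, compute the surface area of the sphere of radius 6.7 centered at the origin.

S = n·V_n(r)/r = 4·V_4(6.7)/6.7 (volume-to-surface relation), giving 5936.82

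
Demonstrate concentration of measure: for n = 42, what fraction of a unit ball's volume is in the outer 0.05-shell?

1 - (1-0.05)^42 ≈ 0.884018 ≈ 88.40%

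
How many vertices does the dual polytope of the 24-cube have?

Number of vertices = 2n = 48.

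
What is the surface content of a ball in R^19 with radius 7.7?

The surface area of an n-ball is 2π^(n/2) r^(n-1) / Γ(n/2). For n=19, r=7.7: 8.01999e+15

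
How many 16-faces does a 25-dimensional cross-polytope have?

Each 16-face is the convex hull of 17 vertices, one chosen as ±e_i from each of 17 distinct axes: 2^17·C(25,17) = 141764198400.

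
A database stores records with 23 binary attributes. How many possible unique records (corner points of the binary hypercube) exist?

The 23-cube has 2^23 = 8388608 vertices.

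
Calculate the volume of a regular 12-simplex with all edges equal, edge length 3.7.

Volume = 3.7^12 · √(13/2^12) / 12! ≈ 0.00077424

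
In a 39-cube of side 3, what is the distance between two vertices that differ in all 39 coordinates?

The space diagonal of an n-cube of side s is s√n. Here 3·√39 ≈ 18.735.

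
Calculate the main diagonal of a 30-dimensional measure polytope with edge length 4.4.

Diagonal = √30 · 4.4 ≈ 24.0998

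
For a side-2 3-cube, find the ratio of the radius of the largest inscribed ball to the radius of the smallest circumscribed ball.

r_in / r_out = (2/2) / (2√3/2) = 1/√3 ≈ 0.57735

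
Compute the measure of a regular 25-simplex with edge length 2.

Volume = 2^25 · √(26/2^25) / 25! ≈ 1.90421e-21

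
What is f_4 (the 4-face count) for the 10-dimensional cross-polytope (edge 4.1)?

An n-cross-polytope has 2^(k+1)·C(n,k+1) k-faces. Here 2^5·C(10,5) = 32·252 = 8064.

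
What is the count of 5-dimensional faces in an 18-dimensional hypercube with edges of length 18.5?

Choose 5 of 18 axes to span the face (C(18,5) = 8568 ways), then fix each of the remaining 13 coordinates at one of its two extreme values (2^13 = 8192 ways): 8568·8192 = 70189056.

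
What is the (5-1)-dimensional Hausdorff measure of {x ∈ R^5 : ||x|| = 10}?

The surface area of an n-ball is 2π^(n/2) r^(n-1) / Γ(n/2). For n=5, r=10: 80000·π^2/3 ≈ 263189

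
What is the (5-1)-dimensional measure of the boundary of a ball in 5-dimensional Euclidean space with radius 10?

|∂B_5(10)| = 80000·π^2/3 ≈ 263189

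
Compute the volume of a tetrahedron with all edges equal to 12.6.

Volume = (√2/12) · 12.6³ = 235.747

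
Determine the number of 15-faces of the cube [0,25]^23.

Choose 15 of 23 axes to span the face (C(23,15) = 490314 ways), then fix each of the remaining 8 coordinates at one of its two extreme values (2^8 = 256 ways): 490314·256 = 125520384.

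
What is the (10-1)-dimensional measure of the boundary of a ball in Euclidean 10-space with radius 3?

S_10(3) = 2·π^(10/2)·(3)^9 / Γ(10/2) = 6561·π^5/4 ≈ 501949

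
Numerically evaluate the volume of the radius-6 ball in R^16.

Volume = π^{16/2}·(6)^16/Γ(9) = 2448880128·π^8/35 ≈ 6.63894e+11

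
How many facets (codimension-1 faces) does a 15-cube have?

Choose 14 of 15 axes to span the face (C(15,14) = 15 ways), then fix each of the remaining 1 coordinate at one of its two extreme values (2^1 = 2 ways): 15·2 = 30.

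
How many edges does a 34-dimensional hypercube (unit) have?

The 34-cube has n·2^(n-1) = 34·2^33 = 34·8589934592 = 292057776128 edges.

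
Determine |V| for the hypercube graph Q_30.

Each vertex is a binary string of length 30, so there are 2^30 = 1073741824.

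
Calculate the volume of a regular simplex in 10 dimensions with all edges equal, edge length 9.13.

For a regular n-simplex with edge a, V = (a^n / n!)·√((n+1)/2^n). With a=9.13, n=10: V ≈ 114.945.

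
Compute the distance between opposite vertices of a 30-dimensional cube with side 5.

Diagonal = √30 · 5 ≈ 27.3861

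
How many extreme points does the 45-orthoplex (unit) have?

Number of vertices = 2n = 90.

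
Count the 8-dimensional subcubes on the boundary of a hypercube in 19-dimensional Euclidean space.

An n-cube has C(n,k)·2^(n-k) k-faces. Here C(19,8)·2^11 = 75582·2048 = 154791936.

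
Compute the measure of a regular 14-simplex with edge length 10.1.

Volume = 10.1^14 · √(15/2^14) / 14! ≈ 39.8957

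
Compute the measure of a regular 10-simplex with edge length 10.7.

Volume = 10.7^10 · √(11/2^10) / 10! ≈ 561.851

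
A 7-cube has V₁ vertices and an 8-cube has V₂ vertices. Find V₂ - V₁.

V₁ = 2^7 = 128. V₂ = 2^8 = 256. V₂ - V₁ = 128.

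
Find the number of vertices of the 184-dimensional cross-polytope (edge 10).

The 184-dimensional cross-polytope has 2n = 2·184 = 368 vertices.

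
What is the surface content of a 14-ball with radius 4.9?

S_14(4.9) = 2·π^(14/2)·(4.9)^13 / Γ(14/2) ≈ 7.87582e+09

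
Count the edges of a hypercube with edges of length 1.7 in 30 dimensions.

The 30-cube has n·2^(n-1) = 30·2^29 = 30·536870912 = 16106127360 edges.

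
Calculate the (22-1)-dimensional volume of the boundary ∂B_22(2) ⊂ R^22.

The surface area of an n-ball is 2π^(n/2) r^(n-1) / Γ(n/2). For n=22, r=2: 16384·π^11/14175 ≈ 340052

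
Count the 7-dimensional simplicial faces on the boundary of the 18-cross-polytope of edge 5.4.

Each 7-face is the convex hull of 8 vertices, one chosen as ±e_i from each of 8 distinct axes: 2^8·C(18,8) = 11202048.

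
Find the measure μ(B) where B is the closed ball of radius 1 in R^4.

V_4(1) = π^(4/2) · (1)^4 / Γ(4/2 + 1) = π^2/2 ≈ 4.9348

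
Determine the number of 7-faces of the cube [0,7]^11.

An n-cube has C(n,k)·2^(n-k) k-faces. Here C(11,7)·2^4 = 330·16 = 5280.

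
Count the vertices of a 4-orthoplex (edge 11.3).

Number of vertices = 2n = 8.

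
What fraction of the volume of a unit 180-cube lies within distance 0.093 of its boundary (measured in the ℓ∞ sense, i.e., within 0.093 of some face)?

1 - (1 - 2·0.093)^180 = 1 - 0.814^180 ≈ 1 - 8.173e-17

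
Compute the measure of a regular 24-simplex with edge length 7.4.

Volume = 7.4^24 · √(25/2^24) / 24! ≈ 1.43043e-06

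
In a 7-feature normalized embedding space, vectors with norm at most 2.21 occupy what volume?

Volume = π^{7/2}·(2.21)^7/Γ(9/2) ≈ 1216.54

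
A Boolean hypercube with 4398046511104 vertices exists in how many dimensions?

The n-cube has 2^n vertices, and 4398046511104 = 2^42, so n = 42.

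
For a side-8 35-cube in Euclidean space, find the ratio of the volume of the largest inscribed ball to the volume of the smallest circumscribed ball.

V_in / V_out = (r_in/r_out)^35 = (1/√35)^35 = 35^(-35/2) ≈ 9.52378e-28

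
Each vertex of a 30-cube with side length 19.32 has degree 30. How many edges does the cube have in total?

The 30-cube has n·2^(n-1) = 30·2^29 = 30·536870912 = 16106127360 edges.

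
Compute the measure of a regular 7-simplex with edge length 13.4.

V_7 = √(8) · 13.4^7 / (7! · 2^(7/2)) ≈ 3848.07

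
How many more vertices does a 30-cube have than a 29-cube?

The 30-cube has 2^30 = 1073741824 vertices. The 29-cube has 2^29 = 536870912 vertices. Difference: 1073741824 - 536870912 = 536870912.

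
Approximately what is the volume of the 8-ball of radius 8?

The n-ball volume is π^(n/2)·r^n/Γ(n/2+1). With n=8, r=8: V = 2097152·π^4/3 ≈ 6.80939e+07.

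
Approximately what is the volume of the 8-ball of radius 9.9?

The n-ball volume is π^(n/2)·r^n/Γ(n/2+1). With n=8, r=9.9: V ≈ 3.74516e+08.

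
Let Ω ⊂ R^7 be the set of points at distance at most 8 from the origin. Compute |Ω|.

Volume = π^{7/2}·(8)^7/Γ(9/2) = 33554432·π^3/105 ≈ 9.90855e+06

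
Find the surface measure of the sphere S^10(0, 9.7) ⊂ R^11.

The surface area of an n-ball is 2π^(n/2) r^(n-1) / Γ(n/2). For n=11, r=9.7: 1.52832e+11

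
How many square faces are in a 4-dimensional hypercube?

Choose 2 of 4 axes to span the face (C(4,2) = 6 ways), then fix each of the remaining 2 coordinates at one of its two extreme values (2^2 = 4 ways): 6·4 = 24.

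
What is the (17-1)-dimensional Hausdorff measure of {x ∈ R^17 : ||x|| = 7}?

S_17(7) = 2·π^(17/2)·(7)^16 / Γ(17/2) = 2430751493090816·π^8/289575 ≈ 7.96487e+13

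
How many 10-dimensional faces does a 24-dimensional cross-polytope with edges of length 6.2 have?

An n-cross-polytope has 2^(k+1)·C(n,k+1) k-faces. Here 2^11·C(24,11) = 2048·2496144 = 5112102912.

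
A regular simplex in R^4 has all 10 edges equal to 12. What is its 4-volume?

Volume = 12^4 · √(5/2^4) / 4! ≈ 482.991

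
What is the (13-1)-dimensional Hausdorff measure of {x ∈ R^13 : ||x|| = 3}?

The surface area of an n-ball is 2π^(n/2) r^(n-1) / Γ(n/2). For n=13, r=3: 2519424·π^6/385 ≈ 6.29129e+06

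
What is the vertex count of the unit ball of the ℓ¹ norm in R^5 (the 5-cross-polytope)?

Number of vertices = 2n = 10.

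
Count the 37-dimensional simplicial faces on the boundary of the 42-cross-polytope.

Number of 37-faces = 2^(37+1) · C(42,37+1) = 274877906944 · 111930 = 30767084124241920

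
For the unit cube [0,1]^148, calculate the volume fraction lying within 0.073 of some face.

The inner cube has side 1-2·0.073 = 0.854 and volume (0.854)^148 ≈ 7.174e-11, so the shell holds 1 - 7.174e-11 of the volume.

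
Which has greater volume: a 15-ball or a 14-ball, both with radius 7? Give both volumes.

V_15(7) ≈ 1.81093e+12. V_14(7) ≈ 4.06435e+11. The 15-ball is larger.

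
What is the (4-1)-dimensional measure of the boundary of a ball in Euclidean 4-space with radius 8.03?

S_4(8.03) = 2·π^(4/2)·(8.03)^3 / Γ(4/2) ≈ 10220.6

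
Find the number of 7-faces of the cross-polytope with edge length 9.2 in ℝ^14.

f_7(14-orthoplex) = 2^8 · (14 choose 8) = 768768.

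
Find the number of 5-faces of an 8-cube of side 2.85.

Choose 5 of 8 axes to span the face (C(8,5) = 56 ways), then fix each of the remaining 3 coordinates at one of its two extreme values (2^3 = 8 ways): 56·8 = 448.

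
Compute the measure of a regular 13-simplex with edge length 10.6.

Volume = 10.6^13 · √(14/2^13) / 13! ≈ 141.601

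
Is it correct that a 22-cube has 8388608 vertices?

False. The 22-cube has 2^22 = 4194304 vertices.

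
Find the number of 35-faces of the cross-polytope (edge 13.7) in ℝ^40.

f_35(40-orthoplex) = 2^36 · (40 choose 36) = 6280272978903040.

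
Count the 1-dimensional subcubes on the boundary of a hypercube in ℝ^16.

An n-cube has C(n,k)·2^(n-k) k-faces. Here C(16,1)·2^15 = 16·32768 = 524288.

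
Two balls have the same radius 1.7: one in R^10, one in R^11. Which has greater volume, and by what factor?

V_10(1.7) ≈ 514.112, V_11(1.7) ≈ 645.718. The 11-ball is larger by a factor of 1.256.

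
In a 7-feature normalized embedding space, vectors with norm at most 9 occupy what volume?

Volume = π^{7/2}·(9)^7/Γ(9/2) = 25509168·π^3/35 ≈ 2.25984e+07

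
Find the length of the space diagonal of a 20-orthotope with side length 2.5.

The space diagonal of an n-cube of side s is s√n. Here 2.5·√20 ≈ 11.1803.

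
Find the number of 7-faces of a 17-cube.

Number of 7-faces = C(17,7) · 2^(17-7) = 19448 · 1024 = 19914752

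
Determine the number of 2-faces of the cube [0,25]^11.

Number of 2-faces = C(11,2) · 2^(11-2) = 55 · 512 = 28160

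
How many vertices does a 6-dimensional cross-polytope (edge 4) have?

An n-cross-polytope has 2n vertices; here n = 6, giving 12.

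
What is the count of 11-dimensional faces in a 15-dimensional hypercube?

An n-cube has C(n,k)·2^(n-k) k-faces. Here C(15,11)·2^4 = 1365·16 = 21840.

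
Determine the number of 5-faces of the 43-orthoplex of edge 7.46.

Each 5-face is the convex hull of 6 vertices, one chosen as ±e_i from each of 6 distinct axes: 2^6·C(43,6) = 390173056.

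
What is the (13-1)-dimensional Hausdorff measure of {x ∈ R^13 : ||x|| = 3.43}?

S_13(3.43) = 2·π^(13/2)·(3.43)^12 / Γ(13/2) ≈ 3.13917e+07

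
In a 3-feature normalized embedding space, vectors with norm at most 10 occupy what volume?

Volume = π^{3/2}·(10)^3/Γ(5/2) = 4000·π/3 ≈ 4188.79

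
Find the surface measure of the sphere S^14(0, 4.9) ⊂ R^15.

The surface area of an n-ball is 2π^(n/2) r^(n-1) / Γ(n/2). For n=15, r=4.9: 2.63188e+10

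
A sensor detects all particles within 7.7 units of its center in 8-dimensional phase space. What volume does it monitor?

V_8(7.7) = π^(8/2) · (7.7)^8 / Γ(8/2 + 1) ≈ 5.0155e+07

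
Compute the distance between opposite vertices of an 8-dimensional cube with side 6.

d = √(6² + 6² + ... + 6²) [8 terms] = √(8·6²) = 6√8 ≈ 16.9706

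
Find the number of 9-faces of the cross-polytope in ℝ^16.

An n-cross-polytope has 2^(k+1)·C(n,k+1) k-faces. Here 2^10·C(16,10) = 1024·8008 = 8200192.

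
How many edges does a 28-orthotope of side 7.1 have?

An n-cube has n·2^(n-1) edges. With n = 28: 28·134217728 = 3758096384.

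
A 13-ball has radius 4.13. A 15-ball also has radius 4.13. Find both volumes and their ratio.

V_13(4.13) ≈ 9.26173e+07. V_15(4.13) ≈ 6.6173e+08. Ratio V_13/V_15 ≈ 0.14.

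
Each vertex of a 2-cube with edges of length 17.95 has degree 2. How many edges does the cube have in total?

Each of the 2^2 = 4 vertices has degree 2; total edges = 2·2^2/2 = 4.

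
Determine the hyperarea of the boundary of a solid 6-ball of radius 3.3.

S_6(3.3) = 2·π^(6/2)·(3.3)^5 / Γ(6/2) ≈ 12134.4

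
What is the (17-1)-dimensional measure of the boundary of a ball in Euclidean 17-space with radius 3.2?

The surface area of an n-ball is 2π^(n/2) r^(n-1) / Γ(n/2). For n=17, r=3.2: 2.89741e+08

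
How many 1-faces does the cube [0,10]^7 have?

The 7-cube has n·2^(n-1) = 7·2^6 = 7·64 = 448 edges.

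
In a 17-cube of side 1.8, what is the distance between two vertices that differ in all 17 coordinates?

||(1.8,1.8,...,1.8)|| = √(17)·1.8 ≈ 7.42159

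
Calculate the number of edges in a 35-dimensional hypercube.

Each of the 2^35 = 34359738368 vertices has degree 35; total edges = 35·2^35/2 = 601295421440.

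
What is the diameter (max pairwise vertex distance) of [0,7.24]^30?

Diagonal = √30 · 7.24 ≈ 39.6551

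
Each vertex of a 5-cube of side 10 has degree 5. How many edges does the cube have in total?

Number of 1-faces = C(5,1)·2^(5-1) = 5·16 = 80.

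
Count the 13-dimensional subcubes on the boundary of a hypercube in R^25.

Number of 13-faces = C(25,13) · 2^(25-13) = 5200300 · 4096 = 21300428800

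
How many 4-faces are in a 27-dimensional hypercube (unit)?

Choose 4 of 27 axes to span the face (C(27,4) = 17550 ways), then fix each of the remaining 23 coordinates at one of its two extreme values (2^23 = 8388608 ways): 17550·8388608 = 147220070400.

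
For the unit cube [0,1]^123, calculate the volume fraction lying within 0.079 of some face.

1 - (1 - 2·0.079)^123 = 1 - 0.842^123 ≈ 0.9999999993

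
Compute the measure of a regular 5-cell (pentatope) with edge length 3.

V_4 = √(5) · 3^4 / (4! · 2^(4/2)) ≈ 1.88668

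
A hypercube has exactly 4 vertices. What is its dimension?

n = log_2(4) = 2.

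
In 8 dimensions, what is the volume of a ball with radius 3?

V_8(3) = π^(8/2) · (3)^8 / Γ(8/2 + 1) = 2187·π^4/8 ≈ 26629.2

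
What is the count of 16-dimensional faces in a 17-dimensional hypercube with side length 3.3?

Choose 16 of 17 axes to span the face (C(17,16) = 17 ways), then fix each of the remaining 1 coordinate at one of its two extreme values (2^1 = 2 ways): 17·2 = 34.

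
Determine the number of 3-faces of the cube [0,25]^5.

f_3(5-cube) = (5 choose 3) · 2^2 = 40.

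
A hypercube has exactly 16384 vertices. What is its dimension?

Since 2^n = 16384, we have n = 14.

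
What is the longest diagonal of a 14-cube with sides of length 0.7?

The space diagonal of an n-cube of side s is s√n. Here 0.7·√14 ≈ 2.61916.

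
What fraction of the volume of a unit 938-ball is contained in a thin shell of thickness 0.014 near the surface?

V(inner)/V(outer) = ((1-0.014)/1)^938 ≈ 1.805e-06, so the shell fraction is 0.9999981947.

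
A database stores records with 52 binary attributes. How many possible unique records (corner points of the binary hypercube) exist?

Each vertex is a binary string of length 52, so there are 2^52 = 4503599627370496.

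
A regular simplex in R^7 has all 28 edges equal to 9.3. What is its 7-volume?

V = (9.3^7 / 7!) · √((7+1) / 2^7) ≈ 298.463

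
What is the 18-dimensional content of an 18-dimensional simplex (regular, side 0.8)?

Volume = 0.8^18 · √(19/2^18) / 18! ≈ 2.39544e-20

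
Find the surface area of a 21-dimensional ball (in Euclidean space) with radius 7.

S = n·V_n(r)/r = 21·V_21(7)/7 (volume-to-surface relation), giving 23344937339644196864·π^10/93532725 ≈ 2.33737e+16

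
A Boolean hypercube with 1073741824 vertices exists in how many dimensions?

Since 2^n = 1073741824, we have n = 30.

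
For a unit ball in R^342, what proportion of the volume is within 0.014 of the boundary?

V(inner)/V(outer) = ((1-0.014)/1)^342 ≈ 0.008052, so the shell fraction is 0.991948.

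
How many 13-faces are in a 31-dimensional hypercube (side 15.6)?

f_13(31-cube) = (31 choose 13) · 2^18 = 54068006092800.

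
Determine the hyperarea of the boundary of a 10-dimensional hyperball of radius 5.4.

|∂B_10(5.4)| ≈ 9.95662e+07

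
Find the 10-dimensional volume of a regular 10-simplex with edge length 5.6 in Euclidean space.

Volume = 5.6^10 · √(11/2^10) / 10! ≈ 0.866291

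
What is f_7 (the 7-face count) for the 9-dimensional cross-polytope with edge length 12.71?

Each 7-face is the convex hull of 8 vertices, one chosen as ±e_i from each of 8 distinct axes: 2^8·C(9,8) = 2304.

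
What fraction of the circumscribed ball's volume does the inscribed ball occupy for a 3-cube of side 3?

Volume scales as r^n, and r_in/r_out = 1/√3, giving (1/√3)^3 ≈ 0.19245.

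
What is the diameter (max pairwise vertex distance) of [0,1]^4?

d = √(1² + 1² + ... + 1²) [4 terms] = √(4·1²) = 1√4 = 2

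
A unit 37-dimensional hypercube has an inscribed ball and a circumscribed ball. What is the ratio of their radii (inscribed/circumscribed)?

r_in / r_out = (1/2) / (1√37/2) = 1/√37 ≈ 0.164399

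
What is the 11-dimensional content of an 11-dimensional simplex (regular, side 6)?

For a regular n-simplex with edge a, V = (a^n / n!)·√((n+1)/2^n). With a=6, n=11: V ≈ 0.695719.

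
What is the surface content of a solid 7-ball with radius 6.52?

|∂B_7(6.52)| ≈ 2.54076e+06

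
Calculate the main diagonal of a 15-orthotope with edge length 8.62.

||(8.62,8.62,...,8.62)|| = √(15)·8.62 ≈ 33.3851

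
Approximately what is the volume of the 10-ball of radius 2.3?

V_10(2.3) = π^(10/2) · (2.3)^10 / Γ(10/2 + 1) ≈ 10564.4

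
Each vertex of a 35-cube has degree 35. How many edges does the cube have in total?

The 35-cube has n·2^(n-1) = 35·2^34 = 35·17179869184 = 601295421440 edges.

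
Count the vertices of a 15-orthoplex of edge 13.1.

Number of vertices = 2n = 30.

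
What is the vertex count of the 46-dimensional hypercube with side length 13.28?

Each vertex is a binary string of length 46, so there are 2^46 = 70368744177664.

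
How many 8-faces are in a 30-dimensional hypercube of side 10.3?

Number of 8-faces = C(30,8) · 2^(30-8) = 5852925 · 4194304 = 24548946739200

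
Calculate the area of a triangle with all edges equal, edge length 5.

Area = (√3/4) · 5² = 10.8253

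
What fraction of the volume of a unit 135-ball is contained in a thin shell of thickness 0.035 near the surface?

V(inner)/V(outer) = ((1-0.035)/1)^135 ≈ 0.008151, so the shell fraction is 0.991849.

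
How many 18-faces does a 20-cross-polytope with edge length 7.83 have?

Number of 18-faces = 2^(18+1) · C(20,18+1) = 524288 · 20 = 10485760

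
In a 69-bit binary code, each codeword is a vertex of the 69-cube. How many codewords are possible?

The 69-cube has 2^69 = 590295810358705651712 vertices.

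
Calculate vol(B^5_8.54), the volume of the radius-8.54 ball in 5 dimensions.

V_5(8.54) = π^(5/2) · (8.54)^5 / Γ(5/2 + 1) ≈ 239105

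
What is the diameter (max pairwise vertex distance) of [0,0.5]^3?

Diagonal = √3 · 0.5 ≈ 0.866025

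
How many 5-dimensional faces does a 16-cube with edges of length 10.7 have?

Number of 5-faces = C(16,5) · 2^(16-5) = 4368 · 2048 = 8945664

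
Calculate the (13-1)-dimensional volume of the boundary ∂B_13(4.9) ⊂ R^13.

|∂B_13(4.9)| ≈ 2.26797e+09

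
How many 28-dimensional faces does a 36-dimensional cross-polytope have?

Number of 28-faces = 2^(28+1) · C(36,28+1) = 536870912 · 8347680 = 4481626574684160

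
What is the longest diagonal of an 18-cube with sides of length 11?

The space diagonal of an n-cube of side s is s√n. Here 11·√18 ≈ 46.669.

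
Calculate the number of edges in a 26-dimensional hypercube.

Number of 1-faces = C(26,1)·2^(26-1) = 26·33554432 = 872415232.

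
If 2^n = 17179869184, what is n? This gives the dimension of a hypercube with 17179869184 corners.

Since 2^n = 17179869184, we have n = 34.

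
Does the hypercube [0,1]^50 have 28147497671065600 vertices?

False. The 50-cube has 2^50 = 1125899906842624 vertices.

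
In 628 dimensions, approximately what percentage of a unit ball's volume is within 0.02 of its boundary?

1 - (1-0.02)^628 ≈ 0.9999969099 ≈ 99.999691%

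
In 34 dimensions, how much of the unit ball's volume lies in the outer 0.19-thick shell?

V(inner)/V(outer) = ((1-0.19)/1)^34 ≈ 0.0007736, so the shell fraction is 0.999226.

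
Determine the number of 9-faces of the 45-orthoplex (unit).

Number of 9-faces = 2^(9+1) · C(45,9+1) = 1024 · 3190187286 = 3266751780864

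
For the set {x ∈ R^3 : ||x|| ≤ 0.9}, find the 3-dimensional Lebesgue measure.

V_3(0.9) = π^(3/2) · (0.9)^3 / Γ(3/2 + 1) ≈ 3.05363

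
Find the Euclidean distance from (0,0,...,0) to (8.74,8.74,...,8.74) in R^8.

The space diagonal of an n-cube of side s is s√n. Here 8.74·√8 ≈ 24.7205.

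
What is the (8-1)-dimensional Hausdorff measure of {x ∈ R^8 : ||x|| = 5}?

|∂B_8(5)| = 78125·π^4/3 ≈ 2.5367e+06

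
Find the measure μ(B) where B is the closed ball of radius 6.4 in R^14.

V_14(6.4) = π^(14/2) · (6.4)^14 / Γ(14/2 + 1) ≈ 1.15915e+11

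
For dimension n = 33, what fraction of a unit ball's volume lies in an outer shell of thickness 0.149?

1 - (1-0.149)^33 ≈ 0.995128 ≈ 99.51%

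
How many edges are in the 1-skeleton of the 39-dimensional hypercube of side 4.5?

An n-cube has n·2^(n-1) edges. With n = 39: 39·274877906944 = 10720238370816.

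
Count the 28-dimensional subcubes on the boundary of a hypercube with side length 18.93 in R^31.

Number of 28-faces = C(31,28) · 2^(31-28) = 4495 · 8 = 35960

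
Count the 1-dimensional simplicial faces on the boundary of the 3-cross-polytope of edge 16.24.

Number of 1-faces = 2^(1+1) · C(3,1+1) = 4 · 3 = 12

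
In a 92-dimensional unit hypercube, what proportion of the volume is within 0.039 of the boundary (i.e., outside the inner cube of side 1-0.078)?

The inner cube has side 1-2·0.039 = 0.922 and volume (0.922)^92 ≈ 0.0005692, so the shell holds 0.999431 of the volume.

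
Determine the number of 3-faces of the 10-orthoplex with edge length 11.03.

f_3(10-orthoplex) = 2^4 · (10 choose 4) = 3360.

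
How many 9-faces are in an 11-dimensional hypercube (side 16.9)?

An n-cube has C(n,k)·2^(n-k) k-faces. Here C(11,9)·2^2 = 55·4 = 220.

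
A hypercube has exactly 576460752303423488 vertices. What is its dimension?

2^n = 576460752303423488 ⇒ n = log_2(576460752303423488) = 59.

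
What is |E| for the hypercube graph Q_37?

Number of 1-faces = C(37,1)·2^(37-1) = 37·68719476736 = 2542620639232.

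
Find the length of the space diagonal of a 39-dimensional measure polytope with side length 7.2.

The space diagonal of an n-cube of side s is s√n. Here 7.2·√39 ≈ 44.964.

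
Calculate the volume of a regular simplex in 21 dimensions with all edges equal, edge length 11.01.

For a regular n-simplex with edge a, V = (a^n / n!)·√((n+1)/2^n). With a=11.01, n=21: V ≈ 0.478174.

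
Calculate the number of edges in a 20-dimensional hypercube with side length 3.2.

An n-cube has n·2^(n-1) edges. With n = 20: 20·524288 = 10485760.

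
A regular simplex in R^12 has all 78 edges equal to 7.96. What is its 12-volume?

V = (7.96^12 / 12!) · √((12+1) / 2^12) ≈ 7.61047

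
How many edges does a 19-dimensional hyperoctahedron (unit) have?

Each 1-face is the convex hull of 2 vertices, one chosen as ±e_i from each of 2 distinct axes: 2^2·C(19,2) = 684.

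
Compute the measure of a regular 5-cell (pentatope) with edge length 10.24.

V = (10.24^4 / 4!) · √((4+1) / 2^4) ≈ 256.102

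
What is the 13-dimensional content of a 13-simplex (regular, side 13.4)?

V = (13.4^13 / 13!) · √((13+1) / 2^13) ≈ 2981.61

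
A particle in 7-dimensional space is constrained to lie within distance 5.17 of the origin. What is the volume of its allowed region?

The n-ball volume is π^(n/2)·r^n/Γ(n/2+1). With n=7, r=5.17: V ≈ 466460.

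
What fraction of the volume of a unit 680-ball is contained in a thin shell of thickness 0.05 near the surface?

Shell fraction = 1 - (1-0.05)^680 ≈ 1 - 7.113e-16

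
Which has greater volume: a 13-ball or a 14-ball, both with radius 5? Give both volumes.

V_13(5) ≈ 1.11161e+09. V_14(5) ≈ 3.65762e+09. The 14-ball is larger.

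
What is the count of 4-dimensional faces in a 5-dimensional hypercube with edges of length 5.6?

f_4(5-cube) = (5 choose 4) · 2^1 = 10.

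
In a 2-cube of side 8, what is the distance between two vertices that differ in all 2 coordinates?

The space diagonal of an n-cube of side s is s√n. Here 8·√2 ≈ 11.3137.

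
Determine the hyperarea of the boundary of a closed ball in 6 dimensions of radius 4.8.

|∂B_6(4.8)| ≈ 79005.2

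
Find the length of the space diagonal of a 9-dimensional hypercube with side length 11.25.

Diagonal = √9 · 11.25 = 33.75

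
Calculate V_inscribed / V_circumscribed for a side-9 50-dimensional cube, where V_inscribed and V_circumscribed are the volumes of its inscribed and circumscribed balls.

V_in / V_out = (r_in/r_out)^50 = (1/√50)^50 = 50^(-50/2) ≈ 3.35544e-43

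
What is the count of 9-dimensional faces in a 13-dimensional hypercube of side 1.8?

f_9(13-cube) = (13 choose 9) · 2^4 = 11440.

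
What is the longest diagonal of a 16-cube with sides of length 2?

d = √(2² + 2² + ... + 2²) [16 terms] = √(16·2²) = 2√16 = 8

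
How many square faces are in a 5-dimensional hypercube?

An n-cube has C(n,k)·2^(n-k) k-faces. Here C(5,2)·2^3 = 10·8 = 80.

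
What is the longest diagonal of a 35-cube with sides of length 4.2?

d = √(4.2² + 4.2² + ... + 4.2²) [35 terms] = √(35·4.2²) = 4.2√35 ≈ 24.8475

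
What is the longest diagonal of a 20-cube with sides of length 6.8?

||(6.8,6.8,...,6.8)|| = √(20)·6.8 ≈ 30.4105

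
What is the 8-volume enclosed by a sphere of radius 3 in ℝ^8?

Volume = π^{8/2}·(3)^8/Γ(5) = 2187·π^4/8 ≈ 26629.2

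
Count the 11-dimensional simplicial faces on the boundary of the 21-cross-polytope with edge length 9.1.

Number of 11-faces = 2^(11+1) · C(21,11+1) = 4096 · 293930 = 1203937280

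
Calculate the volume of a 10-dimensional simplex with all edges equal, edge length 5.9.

V_10 = √(11) · 5.9^10 / (10! · 2^(10/2)) ≈ 1.45983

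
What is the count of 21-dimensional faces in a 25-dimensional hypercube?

Choose 21 of 25 axes to span the face (C(25,21) = 12650 ways), then fix each of the remaining 4 coordinates at one of its two extreme values (2^4 = 16 ways): 12650·16 = 202400.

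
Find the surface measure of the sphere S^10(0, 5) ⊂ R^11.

The surface area of an n-ball is 2π^(n/2) r^(n-1) / Γ(n/2). For n=11, r=5: 125000000·π^5/189 ≈ 2.02394e+08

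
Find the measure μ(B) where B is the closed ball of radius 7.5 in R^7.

The n-ball volume is π^(n/2)·r^n/Γ(n/2+1). With n=7, r=7.5: V = 11390625·π^3/56 ≈ 6.3068e+06.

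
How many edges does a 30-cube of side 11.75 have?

The 30-cube has n·2^(n-1) = 30·2^29 = 30·536870912 = 16106127360 edges.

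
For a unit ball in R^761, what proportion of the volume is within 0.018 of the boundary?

Shell fraction = 1 - (1-0.018)^761 ≈ 0.9999990072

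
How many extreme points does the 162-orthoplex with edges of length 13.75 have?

The vertices are ±e_1, ..., ±e_162, so there are 2·162 = 324.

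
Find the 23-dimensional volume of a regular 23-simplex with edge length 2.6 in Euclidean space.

Volume = 2.6^23 · √(24/2^23) / 23! ≈ 2.29168e-16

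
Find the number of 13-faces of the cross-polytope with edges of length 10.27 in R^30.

f_13(30-orthoplex) = 2^14 · (30 choose 14) = 2382605107200.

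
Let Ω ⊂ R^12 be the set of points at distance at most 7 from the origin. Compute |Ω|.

V = 13841287201·π^6/720 ≈ 1.84818e+10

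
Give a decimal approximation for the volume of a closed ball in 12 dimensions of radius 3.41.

The n-ball volume is π^(n/2)·r^n/Γ(n/2+1). With n=12, r=3.41: V ≈ 3.3008e+06.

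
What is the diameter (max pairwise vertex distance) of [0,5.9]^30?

Diagonal = √30 · 5.9 ≈ 32.3156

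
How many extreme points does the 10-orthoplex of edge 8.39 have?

The vertices are ±e_1, ..., ±e_10, so there are 2·10 = 20.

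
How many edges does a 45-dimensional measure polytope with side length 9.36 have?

Number of 1-faces = C(45,1)·2^(45-1) = 45·17592186044416 = 791648371998720.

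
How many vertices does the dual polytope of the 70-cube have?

An n-cross-polytope has 2n vertices; here n = 70, giving 140.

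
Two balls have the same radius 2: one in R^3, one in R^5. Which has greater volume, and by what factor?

V_3(2) ≈ 33.5103, V_5(2) ≈ 168.441. The 5-ball is larger by a factor of 5.027.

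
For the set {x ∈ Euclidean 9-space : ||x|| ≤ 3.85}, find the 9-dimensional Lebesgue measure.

Volume = π^{9/2}·(3.85)^9/Γ(11/2) ≈ 613005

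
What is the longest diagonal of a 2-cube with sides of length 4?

||(4,4,...,4)|| = √(2)·4 ≈ 5.65685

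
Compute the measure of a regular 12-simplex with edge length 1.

Volume = 1^12 · √(13/2^12) / 12! ≈ 1.17613e-10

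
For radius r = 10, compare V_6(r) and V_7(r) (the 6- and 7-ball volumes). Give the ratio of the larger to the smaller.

V_6(10) ≈ 5.16771e+06, V_7(10) ≈ 4.72477e+07. The 7-ball is larger by a factor of 9.143.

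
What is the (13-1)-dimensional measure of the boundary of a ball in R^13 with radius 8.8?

|∂B_13(8.8)| ≈ 2.55315e+12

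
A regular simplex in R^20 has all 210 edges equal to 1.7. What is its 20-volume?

V = (1.7^20 / 20!) · √((20+1) / 2^20) ≈ 7.4759e-17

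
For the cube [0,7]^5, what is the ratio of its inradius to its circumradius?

Ratio = (s/2)/(s√5/2) = 5^(-1/2) ≈ 0.447214.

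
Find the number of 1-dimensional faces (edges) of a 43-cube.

Each of the 2^43 = 8796093022208 vertices has degree 43; total edges = 43·2^43/2 = 189115999977472.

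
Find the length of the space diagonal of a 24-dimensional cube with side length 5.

||(5,5,...,5)|| = √(24)·5 ≈ 24.4949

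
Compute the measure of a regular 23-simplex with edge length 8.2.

V = (8.2^23 / 23!) · √((23+1) / 2^23) ≈ 6.8153e-05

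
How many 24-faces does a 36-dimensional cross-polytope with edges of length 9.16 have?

Each 24-face is the convex hull of 25 vertices, one chosen as ±e_i from each of 25 distinct axes: 2^25·C(36,25) = 20159680449871872.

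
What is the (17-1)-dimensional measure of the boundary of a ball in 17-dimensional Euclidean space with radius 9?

S = n·V_n(r)/r = 17·V_17(9)/9 (volume-to-surface relation), giving 11712917736940032·π^8/25025 ≈ 4.44109e+15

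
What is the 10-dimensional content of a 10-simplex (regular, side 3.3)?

V_10 = √(11) · 3.3^10 / (10! · 2^(10/2)) ≈ 0.00437444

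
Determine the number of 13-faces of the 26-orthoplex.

Each 13-face is the convex hull of 14 vertices, one chosen as ±e_i from each of 14 distinct axes: 2^14·C(26,14) = 158231756800.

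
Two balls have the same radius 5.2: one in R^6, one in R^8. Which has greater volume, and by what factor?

V_6(5.2) ≈ 102169, V_8(5.2) ≈ 2.16978e+06. The 8-ball is larger by a factor of 21.24.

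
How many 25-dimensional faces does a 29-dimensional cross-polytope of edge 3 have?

f_25(29-orthoplex) = 2^26 · (29 choose 26) = 245215789056.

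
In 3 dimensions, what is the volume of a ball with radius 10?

Volume = π^{3/2}·(10)^3/Γ(5/2) = 4000·π/3 ≈ 4188.79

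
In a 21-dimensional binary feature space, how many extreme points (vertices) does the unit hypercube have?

Each vertex is a binary string of length 21, so there are 2^21 = 2097152.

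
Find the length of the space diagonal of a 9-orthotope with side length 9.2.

d = √(9.2² + 9.2² + ... + 9.2²) [9 terms] = √(9·9.2²) = 9.2√9 = 27.6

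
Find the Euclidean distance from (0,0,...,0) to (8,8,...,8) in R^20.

||(8,8,...,8)|| = √(20)·8 ≈ 35.7771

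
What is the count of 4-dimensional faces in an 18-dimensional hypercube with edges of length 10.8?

f_4(18-cube) = (18 choose 4) · 2^14 = 50135040.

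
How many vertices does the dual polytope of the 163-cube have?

The vertices are ±e_1, ..., ±e_163, so there are 2·163 = 326.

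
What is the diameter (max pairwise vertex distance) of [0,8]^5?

The space diagonal of an n-cube of side s is s√n. Here 8·√5 ≈ 17.8885.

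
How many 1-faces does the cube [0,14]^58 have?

An n-cube has n·2^(n-1) edges. With n = 58: 58·144115188075855872 = 8358680908399640576.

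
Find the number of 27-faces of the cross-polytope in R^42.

Number of 27-faces = 2^(27+1) · C(42,27+1) = 268435456 · 52860229080 = 14189559697354260480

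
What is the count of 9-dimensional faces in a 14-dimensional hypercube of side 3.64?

An n-cube has C(n,k)·2^(n-k) k-faces. Here C(14,9)·2^5 = 2002·32 = 64064.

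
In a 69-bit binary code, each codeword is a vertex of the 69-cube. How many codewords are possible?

Each vertex is a binary string of length 69, so there are 2^69 = 590295810358705651712.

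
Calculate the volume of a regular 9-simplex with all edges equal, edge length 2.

V = (2^9 / 9!) · √((9+1) / 2^9) ≈ 0.000197184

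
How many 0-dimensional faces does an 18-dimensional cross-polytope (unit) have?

Number of 0-faces = 2^(0+1) · C(18,0+1) = 2 · 18 = 36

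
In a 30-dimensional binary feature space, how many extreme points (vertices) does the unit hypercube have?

Number of vertices = 2^30 = 1073741824.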